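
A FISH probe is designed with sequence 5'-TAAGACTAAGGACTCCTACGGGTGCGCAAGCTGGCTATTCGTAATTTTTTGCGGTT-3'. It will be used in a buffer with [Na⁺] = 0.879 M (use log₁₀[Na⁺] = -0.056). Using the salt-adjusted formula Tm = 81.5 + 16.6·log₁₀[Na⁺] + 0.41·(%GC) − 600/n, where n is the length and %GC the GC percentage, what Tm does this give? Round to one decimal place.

Length n = 56. Scanning the sequence gives C=11, G=15, A=12, T=18.
G+C = 26, so %GC = 26/56 × 100 = 46.429%
Salt term: 16.6 × (-0.056) = -0.93
GC term: 0.41 × 46.429 = 19.036; length term: −600/56 = −10.714
Tm = 81.5 + (-0.93) + 19.036 − 10.714 = 88.892 → 88.9°C

88.9°C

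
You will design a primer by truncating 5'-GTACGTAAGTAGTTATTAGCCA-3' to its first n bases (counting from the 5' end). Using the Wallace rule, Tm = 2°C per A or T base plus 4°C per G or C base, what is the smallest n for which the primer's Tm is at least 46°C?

n = 18

First 17 bases: GTACGTAAGTAGTTATT → Tm = 44°C (< 46°C)
First 18 bases: GTACGTAAGTAGTTATTA → Tm = 46°C (≥ 46°C)
Since every base adds ≥2°C, Tm only increases with n, so the threshold is first crossed at n = 18.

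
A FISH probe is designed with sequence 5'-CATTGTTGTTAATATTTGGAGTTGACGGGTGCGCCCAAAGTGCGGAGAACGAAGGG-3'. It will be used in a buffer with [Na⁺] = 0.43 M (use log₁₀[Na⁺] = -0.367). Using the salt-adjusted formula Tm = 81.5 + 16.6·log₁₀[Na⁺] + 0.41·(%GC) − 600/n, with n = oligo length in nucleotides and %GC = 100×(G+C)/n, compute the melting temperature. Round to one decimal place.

Length n = 56. Counting bases: G=20, C=8, A=14, T=14
G+C = 28, so %GC = 28/56 × 100 = 50%
Salt term: 16.6 × (-0.367) = -6.092
GC term: 0.41 × 50 = 20.5; length term: −600/56 = −10.714
Tm = 81.5 + (-6.092) + 20.5 − 10.714 = 85.194 → 85.2°C

85.2°C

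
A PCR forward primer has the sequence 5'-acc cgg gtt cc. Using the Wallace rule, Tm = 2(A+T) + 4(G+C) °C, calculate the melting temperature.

G=3, C=5, A=1, T=2
AT pairs contribute 3, GC pairs contribute 8.
Tm = 4·8 + 2·3 = 32 + 6 = 38°C

38°C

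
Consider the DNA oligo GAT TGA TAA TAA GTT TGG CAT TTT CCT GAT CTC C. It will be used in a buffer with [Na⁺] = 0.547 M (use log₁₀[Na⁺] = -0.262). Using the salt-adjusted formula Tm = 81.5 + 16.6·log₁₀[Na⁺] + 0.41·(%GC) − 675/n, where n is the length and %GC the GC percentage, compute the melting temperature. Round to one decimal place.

71.8°C

Length n = 34. Base counts: A=8, T=14, C=6, G=6
G+C = 12, so %GC = 12/34 × 100 = 35.294%
Salt term: 16.6 × (-0.262) = -4.349
GC term: 0.41 × 35.294 = 14.471; length term: −675/34 = −19.853
Tm = 81.5 + (-4.349) + 14.471 − 19.853 = 71.769 → 71.8°C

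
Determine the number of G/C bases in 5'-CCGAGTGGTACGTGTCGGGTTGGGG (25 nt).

C=4, G=13, A=2, T=6
G+C = 13 + 4 = 17

17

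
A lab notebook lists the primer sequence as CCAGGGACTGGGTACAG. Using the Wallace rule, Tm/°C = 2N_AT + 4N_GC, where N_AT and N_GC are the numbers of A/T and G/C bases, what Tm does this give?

C=4, T=2, G=7, A=4
A+T = 6, G+C = 11
Tm = 2(6) + 4(11) = 12 + 44 = 56°C

56°C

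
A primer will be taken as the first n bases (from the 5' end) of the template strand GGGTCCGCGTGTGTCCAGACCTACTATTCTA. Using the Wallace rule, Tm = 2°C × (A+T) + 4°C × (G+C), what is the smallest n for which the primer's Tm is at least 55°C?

First 15 bases: GGGTCCGCGTGTGTC → Tm = 52°C (< 55°C)
First 16 bases: GGGTCCGCGTGTGTCC → Tm = 56°C (≥ 55°C)
Each additional base adds 2°C (A/T) or 4°C (G/C), so Tm is non-decreasing in n; n = 16 is the first length to reach 55°C.

n = 16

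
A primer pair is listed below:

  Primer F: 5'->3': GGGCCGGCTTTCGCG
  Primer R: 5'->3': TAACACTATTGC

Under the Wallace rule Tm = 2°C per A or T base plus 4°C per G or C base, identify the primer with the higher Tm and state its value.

Primer F: A+T=3, G+C=12 → Tm = 2(3)+4(12) = 54°C
Primer R: A+T=8, G+C=4 → Tm = 2(8)+4(4) = 32°C
54°C vs 32°C → primer F is higher.

Primer F, 54°C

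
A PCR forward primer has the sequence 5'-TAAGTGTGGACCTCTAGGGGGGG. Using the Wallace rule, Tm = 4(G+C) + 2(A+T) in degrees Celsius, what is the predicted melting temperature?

74°C

Base counts: A=4, T=5, C=3, G=11
So N_AT = 9 and N_GC = 14.
Tm = 2×9 + 4×14 = 74°C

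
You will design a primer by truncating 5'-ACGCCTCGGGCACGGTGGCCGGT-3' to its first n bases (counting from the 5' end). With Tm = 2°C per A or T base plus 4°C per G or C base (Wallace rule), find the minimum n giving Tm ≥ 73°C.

First 20 bases: ACGCCTCGGGCACGGTGGCC → Tm = 72°C (< 73°C)
First 21 bases: ACGCCTCGGGCACGGTGGCCG → Tm = 76°C (≥ 73°C)
Since every base adds ≥2°C, Tm only increases with n, so the threshold is first crossed at n = 21.

n = 21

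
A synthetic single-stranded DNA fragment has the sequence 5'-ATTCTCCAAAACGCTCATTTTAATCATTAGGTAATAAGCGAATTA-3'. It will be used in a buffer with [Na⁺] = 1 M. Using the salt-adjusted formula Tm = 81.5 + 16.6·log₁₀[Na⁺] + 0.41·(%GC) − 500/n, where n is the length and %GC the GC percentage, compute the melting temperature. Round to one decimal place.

Length n = 45. Base counts: A=17, G=5, T=15, C=8
G+C = 13, so %GC = 13/45 × 100 = 28.889%
Salt term: 16.6 × (0) = 0
GC term: 0.41 × 28.889 = 11.844; length term: −500/45 = −11.111
Tm = 81.5 + (0) + 11.844 − 11.111 = 82.233 → 82.2°C

82.2°C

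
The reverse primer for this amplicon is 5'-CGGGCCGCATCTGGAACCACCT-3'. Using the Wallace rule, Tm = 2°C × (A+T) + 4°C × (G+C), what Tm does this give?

Counting bases: T=3, G=6, A=4, C=9
A+T = 7, G+C = 15
Tm = 2×7 + 4×15 = 74°C

74°C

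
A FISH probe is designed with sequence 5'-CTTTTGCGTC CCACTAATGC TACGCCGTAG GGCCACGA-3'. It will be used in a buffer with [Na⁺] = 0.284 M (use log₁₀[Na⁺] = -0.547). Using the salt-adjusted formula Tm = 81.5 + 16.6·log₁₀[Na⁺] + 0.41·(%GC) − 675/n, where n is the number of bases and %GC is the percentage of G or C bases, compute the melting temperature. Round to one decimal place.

78.4°C

Length n = 38. Counting bases: C=13, G=9, A=7, T=9
G+C = 22, so %GC = 22/38 × 100 = 57.895%
Salt term: 16.6 × (-0.547) = -9.08
GC term: 0.41 × 57.895 = 23.737; length term: −675/38 = −17.763
Tm = 81.5 + (-9.08) + 23.737 − 17.763 = 78.394 → 78.4°C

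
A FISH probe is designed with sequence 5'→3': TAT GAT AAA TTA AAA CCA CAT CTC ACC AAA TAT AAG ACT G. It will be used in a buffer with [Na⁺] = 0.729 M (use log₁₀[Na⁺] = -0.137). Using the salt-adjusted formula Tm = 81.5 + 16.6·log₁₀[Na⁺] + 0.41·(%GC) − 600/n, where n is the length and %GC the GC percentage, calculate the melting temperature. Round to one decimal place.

75.5°C

Length n = 40. Counting bases: T=10, C=8, G=3, A=19
G+C = 11, so %GC = 11/40 × 100 = 27.5%
Salt term: 16.6 × (-0.137) = -2.274
GC term: 0.41 × 27.5 = 11.275; length term: −600/40 = −15
Tm = 81.5 + (-2.274) + 11.275 − 15 = 75.501 → 75.5°C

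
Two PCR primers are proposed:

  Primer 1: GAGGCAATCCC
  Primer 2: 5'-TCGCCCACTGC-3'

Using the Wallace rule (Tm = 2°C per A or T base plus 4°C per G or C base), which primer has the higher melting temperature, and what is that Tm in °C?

Primer 2, 38°C

Primer 1: A+T=4, G+C=7 → Tm = 2(4)+4(7) = 36°C
Primer 2: A+T=3, G+C=8 → Tm = 2(3)+4(8) = 38°C
36°C vs 38°C → primer 2 is higher.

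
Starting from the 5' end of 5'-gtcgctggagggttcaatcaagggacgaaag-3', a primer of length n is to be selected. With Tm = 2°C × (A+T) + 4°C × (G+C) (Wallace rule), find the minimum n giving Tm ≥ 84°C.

First 26 bases: GTCGCTGGAGGGTTCAATCAAGGGAC → Tm = 82°C (< 84°C)
First 27 bases: GTCGCTGGAGGGTTCAATCAAGGGACG → Tm = 86°C (≥ 84°C)
Since every base adds ≥2°C, Tm only increases with n, so the threshold is first crossed at n = 27.

n = 27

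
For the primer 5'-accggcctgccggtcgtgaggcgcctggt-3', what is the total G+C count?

22

Base counts: T=5, A=2, C=10, G=12
Total G or C: 12 + 10 = 22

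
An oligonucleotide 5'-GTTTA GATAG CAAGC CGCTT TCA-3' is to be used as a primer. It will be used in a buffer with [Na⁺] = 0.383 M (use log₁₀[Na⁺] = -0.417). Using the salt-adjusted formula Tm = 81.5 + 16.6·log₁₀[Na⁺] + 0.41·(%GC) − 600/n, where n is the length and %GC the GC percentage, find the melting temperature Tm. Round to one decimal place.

66.3°C

Length n = 23. Base counts: T=7, A=6, C=5, G=5
G+C = 10, so %GC = 10/23 × 100 = 43.478%
Salt term: 16.6 × (-0.417) = -6.922
GC term: 0.41 × 43.478 = 17.826; length term: −600/23 = −26.087
Tm = 81.5 + (-6.922) + 17.826 − 26.087 = 66.317 → 66.3°C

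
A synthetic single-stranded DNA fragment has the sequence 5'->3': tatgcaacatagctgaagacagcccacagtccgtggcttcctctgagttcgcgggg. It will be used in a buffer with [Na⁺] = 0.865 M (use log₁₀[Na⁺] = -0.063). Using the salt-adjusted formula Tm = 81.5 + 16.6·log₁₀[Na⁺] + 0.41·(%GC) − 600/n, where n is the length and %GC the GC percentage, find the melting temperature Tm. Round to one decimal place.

Length n = 56. Scanning the sequence gives T=12, G=16, C=16, A=12.
G+C = 32, so %GC = 32/56 × 100 = 57.143%
Salt term: 16.6 × (-0.063) = -1.046
GC term: 0.41 × 57.143 = 23.429; length term: −600/56 = −10.714
Tm = 81.5 + (-1.046) + 23.429 − 10.714 = 93.169 → 93.2°C

93.2°C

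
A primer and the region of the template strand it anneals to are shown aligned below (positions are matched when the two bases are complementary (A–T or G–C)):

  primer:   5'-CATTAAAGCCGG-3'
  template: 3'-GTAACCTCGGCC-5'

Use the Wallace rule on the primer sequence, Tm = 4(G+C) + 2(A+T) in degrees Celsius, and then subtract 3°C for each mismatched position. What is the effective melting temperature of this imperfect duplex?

30°C

Primer base counts: A=4, T=2, G=3, C=3 → A+T=6, G+C=6
Perfect-match Tm = 2(6) + 4(6) = 12 + 24 = 36°C
Mismatches (positions where the bases are not complementary): 2 (at positions 5, 6)
Effective Tm = 36 − 2×3 = 36 − 6 = 30°C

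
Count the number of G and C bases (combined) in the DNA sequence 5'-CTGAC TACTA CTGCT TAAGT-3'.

Base counts: T=7, G=3, C=5, A=5
G+C = 3 + 5 = 8

8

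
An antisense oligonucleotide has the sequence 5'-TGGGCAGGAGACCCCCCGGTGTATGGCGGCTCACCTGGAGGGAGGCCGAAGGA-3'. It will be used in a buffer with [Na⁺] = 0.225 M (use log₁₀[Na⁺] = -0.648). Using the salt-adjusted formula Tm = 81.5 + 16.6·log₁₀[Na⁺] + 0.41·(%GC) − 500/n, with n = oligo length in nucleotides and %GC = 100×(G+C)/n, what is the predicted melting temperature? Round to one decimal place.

89.9°C

Length n = 53. Scanning the sequence gives A=10, T=6, C=14, G=23.
G+C = 37, so %GC = 37/53 × 100 = 69.811%
Salt term: 16.6 × (-0.648) = -10.757
GC term: 0.41 × 69.811 = 28.623; length term: −500/53 = −9.434
Tm = 81.5 + (-10.757) + 28.623 − 9.434 = 89.932 → 89.9°C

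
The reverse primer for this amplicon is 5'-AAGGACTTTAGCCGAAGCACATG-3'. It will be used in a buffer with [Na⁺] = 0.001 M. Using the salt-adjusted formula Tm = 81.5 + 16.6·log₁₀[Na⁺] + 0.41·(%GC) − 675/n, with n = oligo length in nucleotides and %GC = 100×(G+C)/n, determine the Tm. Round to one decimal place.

22.0°C

Length n = 23. Scanning the sequence gives C=5, G=6, A=8, T=4.
G+C = 11, so %GC = 11/23 × 100 = 47.826%
Salt term: 16.6 × (-3) = -49.8
GC term: 0.41 × 47.826 = 19.609; length term: −675/23 = −29.348
Tm = 81.5 + (-49.8) + 19.609 − 29.348 = 21.961 → 22.0°C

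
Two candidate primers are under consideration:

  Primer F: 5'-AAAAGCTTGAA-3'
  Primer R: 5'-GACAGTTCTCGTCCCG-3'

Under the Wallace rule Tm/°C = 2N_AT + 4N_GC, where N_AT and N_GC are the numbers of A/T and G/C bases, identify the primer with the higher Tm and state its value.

Primer F: A+T=8, G+C=3 → Tm = 2(8)+4(3) = 28°C
Primer R: A+T=6, G+C=10 → Tm = 2(6)+4(10) = 52°C
28°C vs 52°C → primer R is higher.

Primer R, 52°C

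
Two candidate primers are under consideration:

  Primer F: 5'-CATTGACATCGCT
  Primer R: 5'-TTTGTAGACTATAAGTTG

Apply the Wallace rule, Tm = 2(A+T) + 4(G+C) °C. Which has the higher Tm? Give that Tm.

Primer F: A+T=7, G+C=6 → Tm = 2(7)+4(6) = 38°C
Primer R: A+T=13, G+C=5 → Tm = 2(13)+4(5) = 46°C
38°C vs 46°C → primer R is higher.

Primer R, 46°C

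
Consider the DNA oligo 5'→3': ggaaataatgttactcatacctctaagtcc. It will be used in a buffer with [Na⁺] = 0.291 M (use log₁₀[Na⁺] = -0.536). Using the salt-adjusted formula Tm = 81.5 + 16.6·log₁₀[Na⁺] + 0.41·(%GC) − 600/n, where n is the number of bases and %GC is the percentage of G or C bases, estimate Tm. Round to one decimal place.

Length n = 30. C=7, G=4, A=10, T=9
G+C = 11, so %GC = 11/30 × 100 = 36.667%
Salt term: 16.6 × (-0.536) = -8.898
GC term: 0.41 × 36.667 = 15.033; length term: −600/30 = −20
Tm = 81.5 + (-8.898) + 15.033 − 20 = 67.635 → 67.6°C

67.6°C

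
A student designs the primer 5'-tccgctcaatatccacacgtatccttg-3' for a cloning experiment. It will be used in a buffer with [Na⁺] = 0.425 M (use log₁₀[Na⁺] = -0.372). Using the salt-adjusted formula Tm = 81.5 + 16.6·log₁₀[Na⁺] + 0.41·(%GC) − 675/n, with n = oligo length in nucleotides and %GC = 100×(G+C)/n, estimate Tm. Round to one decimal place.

Length n = 27. T=8, A=6, C=10, G=3
G+C = 13, so %GC = 13/27 × 100 = 48.148%
Salt term: 16.6 × (-0.372) = -6.175
GC term: 0.41 × 48.148 = 19.741; length term: −675/27 = −25
Tm = 81.5 + (-6.175) + 19.741 − 25 = 70.066 → 70.1°C

70.1°C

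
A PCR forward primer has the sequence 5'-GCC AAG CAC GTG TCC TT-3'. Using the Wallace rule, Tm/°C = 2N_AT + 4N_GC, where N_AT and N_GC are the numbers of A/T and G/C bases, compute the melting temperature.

54°C

Scanning the sequence gives T=4, G=4, C=6, A=3.
A+T = 7, G+C = 10
Tm = 2(7) + 4(10) = 14 + 40 = 54°C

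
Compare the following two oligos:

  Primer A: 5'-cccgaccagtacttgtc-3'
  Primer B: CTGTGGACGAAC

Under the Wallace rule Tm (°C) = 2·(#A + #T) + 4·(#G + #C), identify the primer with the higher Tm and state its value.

Primer A, 54°C

Primer A: A+T=7, G+C=10 → Tm = 2(7)+4(10) = 54°C
Primer B: A+T=5, G+C=7 → Tm = 2(5)+4(7) = 38°C
54°C vs 38°C → primer A is higher.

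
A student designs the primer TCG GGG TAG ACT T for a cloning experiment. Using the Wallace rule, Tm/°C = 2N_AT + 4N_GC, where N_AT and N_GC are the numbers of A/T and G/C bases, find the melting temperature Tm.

Base counts: T=4, A=2, G=5, C=2
AT pairs contribute 6, GC pairs contribute 7.
Tm = 4·7 + 2·6 = 28 + 12 = 40°C

40°C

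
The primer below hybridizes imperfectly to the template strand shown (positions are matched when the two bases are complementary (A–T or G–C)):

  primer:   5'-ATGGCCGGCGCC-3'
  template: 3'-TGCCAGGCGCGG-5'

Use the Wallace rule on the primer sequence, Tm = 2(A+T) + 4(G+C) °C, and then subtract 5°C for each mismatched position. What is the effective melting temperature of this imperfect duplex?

29°C

Primer base counts: A=1, T=1, G=5, C=5 → A+T=2, G+C=10
Perfect-match Tm = 2(2) + 4(10) = 4 + 40 = 44°C
Mismatches (positions where the bases are not complementary): 3 (at positions 2, 5, 7)
Effective Tm = 44 − 3×5 = 44 − 15 = 29°C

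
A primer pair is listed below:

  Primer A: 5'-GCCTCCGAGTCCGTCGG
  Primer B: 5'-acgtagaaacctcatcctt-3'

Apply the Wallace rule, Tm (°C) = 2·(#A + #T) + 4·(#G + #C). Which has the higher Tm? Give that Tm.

Primer A, 60°C

Primer A: A+T=4, G+C=13 → Tm = 2(4)+4(13) = 60°C
Primer B: A+T=11, G+C=8 → Tm = 2(11)+4(8) = 54°C
60°C vs 54°C → primer A is higher.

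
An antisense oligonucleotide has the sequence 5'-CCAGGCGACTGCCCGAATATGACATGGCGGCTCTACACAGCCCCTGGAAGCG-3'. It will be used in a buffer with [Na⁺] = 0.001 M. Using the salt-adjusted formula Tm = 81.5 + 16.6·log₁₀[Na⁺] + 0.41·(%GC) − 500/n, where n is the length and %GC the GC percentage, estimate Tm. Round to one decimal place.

Length n = 52. A=12, G=15, T=7, C=18
G+C = 33, so %GC = 33/52 × 100 = 63.462%
Salt term: 16.6 × (-3) = -49.8
GC term: 0.41 × 63.462 = 26.019; length term: −500/52 = −9.615
Tm = 81.5 + (-49.8) + 26.019 − 9.615 = 48.104 → 48.1°C

48.1°C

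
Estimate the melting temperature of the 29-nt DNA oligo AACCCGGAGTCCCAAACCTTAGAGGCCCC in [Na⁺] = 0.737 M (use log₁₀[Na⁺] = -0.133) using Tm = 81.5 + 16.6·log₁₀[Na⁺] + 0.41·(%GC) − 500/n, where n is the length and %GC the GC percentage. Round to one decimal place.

Length n = 29. Base counts: A=8, T=3, G=6, C=12
G+C = 18, so %GC = 18/29 × 100 = 62.069%
Salt term: 16.6 × (-0.133) = -2.208
GC term: 0.41 × 62.069 = 25.448; length term: −500/29 = −17.241
Tm = 81.5 + (-2.208) + 25.448 − 17.241 = 87.499 → 87.5°C

87.5°C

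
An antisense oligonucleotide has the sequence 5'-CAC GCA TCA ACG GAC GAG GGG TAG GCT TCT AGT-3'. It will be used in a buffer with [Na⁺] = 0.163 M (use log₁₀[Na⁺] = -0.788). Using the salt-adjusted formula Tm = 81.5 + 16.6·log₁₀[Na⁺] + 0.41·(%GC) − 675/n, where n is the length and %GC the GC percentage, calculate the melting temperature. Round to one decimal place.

Length n = 33. Base counts: C=8, A=8, T=6, G=11
G+C = 19, so %GC = 19/33 × 100 = 57.576%
Salt term: 16.6 × (-0.788) = -13.081
GC term: 0.41 × 57.576 = 23.606; length term: −675/33 = −20.455
Tm = 81.5 + (-13.081) + 23.606 − 20.455 = 71.57 → 71.6°C

71.6°C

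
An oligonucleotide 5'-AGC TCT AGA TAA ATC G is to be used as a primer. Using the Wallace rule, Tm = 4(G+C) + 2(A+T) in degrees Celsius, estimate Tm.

44°C

Base counts: G=3, T=4, C=3, A=6
So N_AT = 10 and N_GC = 6.
Tm = 2(10) + 4(6) = 20 + 24 = 44°C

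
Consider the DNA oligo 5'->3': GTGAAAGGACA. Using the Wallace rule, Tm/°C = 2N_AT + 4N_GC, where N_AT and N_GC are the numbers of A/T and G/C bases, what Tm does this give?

32°C

Counting bases: A=5, C=1, G=4, T=1
So N_AT = 6 and N_GC = 5.
Tm = 2×6 + 4×5 = 32°C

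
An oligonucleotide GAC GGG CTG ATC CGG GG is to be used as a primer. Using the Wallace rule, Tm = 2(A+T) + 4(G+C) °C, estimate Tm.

Base counts: T=2, A=2, G=9, C=4
A+T = 4, G+C = 13
Tm = 2×4 + 4×13 = 60°C

60°C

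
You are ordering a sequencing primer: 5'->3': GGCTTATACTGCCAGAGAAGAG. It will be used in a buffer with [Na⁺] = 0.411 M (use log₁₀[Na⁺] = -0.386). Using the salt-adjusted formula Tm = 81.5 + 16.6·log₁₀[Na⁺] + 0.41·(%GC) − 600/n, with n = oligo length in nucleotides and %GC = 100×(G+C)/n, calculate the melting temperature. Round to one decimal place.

Length n = 22. Scanning the sequence gives A=7, G=7, T=4, C=4.
G+C = 11, so %GC = 11/22 × 100 = 50%
Salt term: 16.6 × (-0.386) = -6.408
GC term: 0.41 × 50 = 20.5; length term: −600/22 = −27.273
Tm = 81.5 + (-6.408) + 20.5 − 27.273 = 68.319 → 68.3°C

68.3°C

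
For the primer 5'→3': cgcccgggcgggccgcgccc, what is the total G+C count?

20

Counting bases: G=9, T=0, A=0, C=11
G+C = 9 + 11 = 20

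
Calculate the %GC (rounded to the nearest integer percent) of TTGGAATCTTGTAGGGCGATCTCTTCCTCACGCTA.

49%

Scanning the sequence gives T=12, C=9, A=6, G=8.
G+C = 8 + 9 = 17 out of 35 bases
%GC = 17/35 × 100 = 48.57% ≈ 49%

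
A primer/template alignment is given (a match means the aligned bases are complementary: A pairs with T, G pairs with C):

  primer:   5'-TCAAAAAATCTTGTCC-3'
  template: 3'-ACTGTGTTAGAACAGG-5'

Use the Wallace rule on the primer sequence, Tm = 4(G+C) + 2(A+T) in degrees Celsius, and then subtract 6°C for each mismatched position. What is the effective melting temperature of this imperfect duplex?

24°C

Primer base counts: A=6, T=5, G=1, C=4 → A+T=11, G+C=5
Perfect-match Tm = 2(11) + 4(5) = 22 + 20 = 42°C
Mismatches (positions where the bases are not complementary): 3 (at positions 2, 4, 6)
Effective Tm = 42 − 3×6 = 42 − 18 = 24°C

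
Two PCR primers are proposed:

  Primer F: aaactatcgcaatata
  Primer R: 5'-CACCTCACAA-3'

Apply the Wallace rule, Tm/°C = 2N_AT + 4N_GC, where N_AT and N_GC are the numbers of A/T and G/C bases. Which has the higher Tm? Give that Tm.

Primer F: A+T=12, G+C=4 → Tm = 2(12)+4(4) = 40°C
Primer R: A+T=5, G+C=5 → Tm = 2(5)+4(5) = 30°C
40°C vs 30°C → primer F is higher.

Primer F, 40°C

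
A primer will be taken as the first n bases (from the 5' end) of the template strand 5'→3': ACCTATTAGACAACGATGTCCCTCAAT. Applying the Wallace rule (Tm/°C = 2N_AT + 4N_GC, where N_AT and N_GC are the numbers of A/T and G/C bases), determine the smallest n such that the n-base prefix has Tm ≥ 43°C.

First 15 bases: ACCTATTAGACAACG → Tm = 42°C (< 43°C)
First 16 bases: ACCTATTAGACAACGA → Tm = 44°C (≥ 43°C)
Each additional base adds 2°C (A/T) or 4°C (G/C), so Tm is non-decreasing in n; n = 16 is the first length to reach 43°C.

n = 16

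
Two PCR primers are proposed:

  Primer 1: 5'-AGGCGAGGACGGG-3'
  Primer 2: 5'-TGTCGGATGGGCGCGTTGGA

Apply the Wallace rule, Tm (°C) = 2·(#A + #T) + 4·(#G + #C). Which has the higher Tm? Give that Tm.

Primer 2, 66°C

Primer 1: A+T=3, G+C=10 → Tm = 2(3)+4(10) = 46°C
Primer 2: A+T=7, G+C=13 → Tm = 2(7)+4(13) = 66°C
46°C vs 66°C → primer 2 is higher.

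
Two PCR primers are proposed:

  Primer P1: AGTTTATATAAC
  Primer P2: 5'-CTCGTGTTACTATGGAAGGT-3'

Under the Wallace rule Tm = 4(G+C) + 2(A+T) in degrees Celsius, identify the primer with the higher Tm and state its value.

Primer P1: A+T=10, G+C=2 → Tm = 2(10)+4(2) = 28°C
Primer P2: A+T=11, G+C=9 → Tm = 2(11)+4(9) = 58°C
28°C vs 58°C → primer P2 is higher.

Primer P2, 58°C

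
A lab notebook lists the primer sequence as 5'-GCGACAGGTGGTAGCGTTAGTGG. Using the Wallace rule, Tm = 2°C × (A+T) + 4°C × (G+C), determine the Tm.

Scanning the sequence gives G=11, A=4, T=5, C=3.
AT pairs contribute 9, GC pairs contribute 14.
Tm = 4·14 + 2·9 = 56 + 18 = 74°C

74°C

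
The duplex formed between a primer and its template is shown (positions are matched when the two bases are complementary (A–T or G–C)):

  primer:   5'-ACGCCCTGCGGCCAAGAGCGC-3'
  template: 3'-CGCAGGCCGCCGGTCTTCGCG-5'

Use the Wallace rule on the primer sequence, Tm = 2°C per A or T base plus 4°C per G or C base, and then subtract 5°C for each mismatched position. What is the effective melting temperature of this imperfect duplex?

Primer base counts: A=4, T=1, G=7, C=9 → A+T=5, G+C=16
Perfect-match Tm = 2(5) + 4(16) = 10 + 64 = 74°C
Mismatches (positions where the bases are not complementary): 5 (at positions 1, 4, 7, 15, 16)
Effective Tm = 74 − 5×5 = 74 − 25 = 49°C

49°C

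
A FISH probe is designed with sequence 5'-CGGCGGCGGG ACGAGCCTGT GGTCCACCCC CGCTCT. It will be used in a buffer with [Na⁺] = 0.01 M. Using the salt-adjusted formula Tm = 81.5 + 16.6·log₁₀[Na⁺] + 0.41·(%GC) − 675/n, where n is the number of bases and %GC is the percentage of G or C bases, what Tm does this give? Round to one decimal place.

61.4°C

Length n = 36. C=15, G=13, T=5, A=3
G+C = 28, so %GC = 28/36 × 100 = 77.778%
Salt term: 16.6 × (-2) = -33.2
GC term: 0.41 × 77.778 = 31.889; length term: −675/36 = −18.75
Tm = 81.5 + (-33.2) + 31.889 − 18.75 = 61.439 → 61.4°C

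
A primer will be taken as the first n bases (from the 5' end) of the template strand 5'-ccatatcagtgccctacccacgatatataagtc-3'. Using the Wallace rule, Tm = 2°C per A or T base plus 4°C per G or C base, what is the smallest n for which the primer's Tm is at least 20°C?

n = 7

First 6 bases: CCATAT → Tm = 16°C (< 20°C)
First 7 bases: CCATATC → Tm = 20°C (≥ 20°C)
Each additional base adds 2°C (A/T) or 4°C (G/C), so Tm is non-decreasing in n; n = 7 is the first length to reach 20°C.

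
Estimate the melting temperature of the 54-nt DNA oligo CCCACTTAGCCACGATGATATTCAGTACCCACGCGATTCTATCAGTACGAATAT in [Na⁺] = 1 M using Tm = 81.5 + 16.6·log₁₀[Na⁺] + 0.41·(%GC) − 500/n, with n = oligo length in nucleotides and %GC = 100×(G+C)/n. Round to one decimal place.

90.5°C

Length n = 54. Scanning the sequence gives A=16, T=14, C=16, G=8.
G+C = 24, so %GC = 24/54 × 100 = 44.444%
Salt term: 16.6 × (0) = 0
GC term: 0.41 × 44.444 = 18.222; length term: −500/54 = −9.259
Tm = 81.5 + (0) + 18.222 − 9.259 = 90.463 → 90.5°C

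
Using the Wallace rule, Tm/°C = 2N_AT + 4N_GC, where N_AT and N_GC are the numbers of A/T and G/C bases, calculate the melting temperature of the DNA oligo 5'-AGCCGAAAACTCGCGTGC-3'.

58°C

A=5, G=5, C=6, T=2
A+T = 7, G+C = 11
Tm = 2×7 + 4×11 = 58°C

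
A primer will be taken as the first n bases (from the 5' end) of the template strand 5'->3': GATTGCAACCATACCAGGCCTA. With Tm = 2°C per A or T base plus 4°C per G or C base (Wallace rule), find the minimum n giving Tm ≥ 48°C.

First 16 bases: GATTGCAACCATACCA → Tm = 46°C (< 48°C)
First 17 bases: GATTGCAACCATACCAG → Tm = 50°C (≥ 48°C)
Since every base adds ≥2°C, Tm only increases with n, so the threshold is first crossed at n = 17.

n = 17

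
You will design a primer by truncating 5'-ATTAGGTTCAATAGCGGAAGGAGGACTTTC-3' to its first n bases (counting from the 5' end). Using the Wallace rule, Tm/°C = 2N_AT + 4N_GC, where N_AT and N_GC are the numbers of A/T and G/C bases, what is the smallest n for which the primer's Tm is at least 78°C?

First 26 bases: ATTAGGTTCAATAGCGGAAGGAGGAC → Tm = 76°C (< 78°C)
First 27 bases: ATTAGGTTCAATAGCGGAAGGAGGACT → Tm = 78°C (≥ 78°C)
Each additional base adds 2°C (A/T) or 4°C (G/C), so Tm is non-decreasing in n; n = 27 is the first length to reach 78°C.

n = 27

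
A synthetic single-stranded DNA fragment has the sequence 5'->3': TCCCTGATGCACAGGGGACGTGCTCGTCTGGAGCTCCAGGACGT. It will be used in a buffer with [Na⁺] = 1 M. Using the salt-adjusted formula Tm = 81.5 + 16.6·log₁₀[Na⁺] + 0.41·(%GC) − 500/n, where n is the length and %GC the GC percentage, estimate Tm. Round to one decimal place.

96.2°C

Length n = 44. A=7, T=9, G=15, C=13
G+C = 28, so %GC = 28/44 × 100 = 63.636%
Salt term: 16.6 × (0) = 0
GC term: 0.41 × 63.636 = 26.091; length term: −500/44 = −11.364
Tm = 81.5 + (0) + 26.091 − 11.364 = 96.227 → 96.2°C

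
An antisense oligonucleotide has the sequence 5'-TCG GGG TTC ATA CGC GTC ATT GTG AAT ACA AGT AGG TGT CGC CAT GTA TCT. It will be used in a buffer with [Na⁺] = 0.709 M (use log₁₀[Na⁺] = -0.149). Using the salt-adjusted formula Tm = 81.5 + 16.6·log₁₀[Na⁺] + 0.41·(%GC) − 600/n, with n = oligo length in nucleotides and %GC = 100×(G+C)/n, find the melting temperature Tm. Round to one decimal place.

Length n = 51. Counting bases: T=16, A=11, C=10, G=14
G+C = 24, so %GC = 24/51 × 100 = 47.059%
Salt term: 16.6 × (-0.149) = -2.473
GC term: 0.41 × 47.059 = 19.294; length term: −600/51 = −11.765
Tm = 81.5 + (-2.473) + 19.294 − 11.765 = 86.556 → 86.6°C

86.6°C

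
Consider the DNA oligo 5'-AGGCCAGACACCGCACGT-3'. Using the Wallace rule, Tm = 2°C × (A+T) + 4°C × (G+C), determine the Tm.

60°C

Base counts: G=5, A=5, C=7, T=1
A+T = 6, G+C = 12
Tm = 2×6 + 4×12 = 60°C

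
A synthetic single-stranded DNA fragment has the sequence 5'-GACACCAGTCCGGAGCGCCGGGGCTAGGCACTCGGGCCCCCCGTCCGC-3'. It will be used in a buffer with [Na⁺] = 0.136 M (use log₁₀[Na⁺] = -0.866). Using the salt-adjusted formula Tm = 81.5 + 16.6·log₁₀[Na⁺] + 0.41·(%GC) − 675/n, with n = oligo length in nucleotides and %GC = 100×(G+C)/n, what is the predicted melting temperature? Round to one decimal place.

Length n = 48. Scanning the sequence gives A=6, C=21, T=4, G=17.
G+C = 38, so %GC = 38/48 × 100 = 79.167%
Salt term: 16.6 × (-0.866) = -14.376
GC term: 0.41 × 79.167 = 32.458; length term: −675/48 = −14.062
Tm = 81.5 + (-14.376) + 32.458 − 14.062 = 85.52 → 85.5°C

85.5°C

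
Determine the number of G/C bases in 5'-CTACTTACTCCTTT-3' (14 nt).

A=2, T=7, C=5, G=0
Total G or C: 0 + 5 = 5

5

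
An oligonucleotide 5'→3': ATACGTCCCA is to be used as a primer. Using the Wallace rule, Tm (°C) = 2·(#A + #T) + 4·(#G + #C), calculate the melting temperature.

30°C

Base counts: G=1, A=3, T=2, C=4
A+T = 5, G+C = 5
Tm = 2(5) + 4(5) = 10 + 20 = 30°C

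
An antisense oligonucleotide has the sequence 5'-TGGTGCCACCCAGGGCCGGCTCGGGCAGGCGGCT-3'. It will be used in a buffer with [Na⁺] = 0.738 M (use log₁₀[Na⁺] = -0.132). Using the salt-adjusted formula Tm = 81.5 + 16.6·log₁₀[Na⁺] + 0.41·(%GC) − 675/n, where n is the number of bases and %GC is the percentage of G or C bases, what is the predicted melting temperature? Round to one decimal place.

92.0°C

Length n = 34. Counting bases: A=3, G=15, T=4, C=12
G+C = 27, so %GC = 27/34 × 100 = 79.412%
Salt term: 16.6 × (-0.132) = -2.191
GC term: 0.41 × 79.412 = 32.559; length term: −675/34 = −19.853
Tm = 81.5 + (-2.191) + 32.559 − 19.853 = 92.015 → 92.0°C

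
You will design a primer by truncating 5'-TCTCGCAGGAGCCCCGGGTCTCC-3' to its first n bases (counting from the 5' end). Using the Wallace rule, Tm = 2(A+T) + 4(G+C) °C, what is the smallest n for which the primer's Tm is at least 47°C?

n = 14

First 13 bases: TCTCGCAGGAGCC → Tm = 44°C (< 47°C)
First 14 bases: TCTCGCAGGAGCCC → Tm = 48°C (≥ 47°C)
Since every base adds ≥2°C, Tm only increases with n, so the threshold is first crossed at n = 14.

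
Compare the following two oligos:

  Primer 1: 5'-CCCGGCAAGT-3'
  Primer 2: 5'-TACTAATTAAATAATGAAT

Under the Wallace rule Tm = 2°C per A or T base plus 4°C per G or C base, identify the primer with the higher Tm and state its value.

Primer 1: A+T=3, G+C=7 → Tm = 2(3)+4(7) = 34°C
Primer 2: A+T=17, G+C=2 → Tm = 2(17)+4(2) = 42°C
34°C vs 42°C → primer 2 is higher.

Primer 2, 42°C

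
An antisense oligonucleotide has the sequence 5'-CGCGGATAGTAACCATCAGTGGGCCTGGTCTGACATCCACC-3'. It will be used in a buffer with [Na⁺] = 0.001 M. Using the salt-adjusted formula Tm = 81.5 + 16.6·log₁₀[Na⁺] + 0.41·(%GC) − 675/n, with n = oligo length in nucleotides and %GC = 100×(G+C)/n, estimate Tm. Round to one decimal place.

39.2°C

Length n = 41. Scanning the sequence gives A=9, C=13, G=11, T=8.
G+C = 24, so %GC = 24/41 × 100 = 58.537%
Salt term: 16.6 × (-3) = -49.8
GC term: 0.41 × 58.537 = 24; length term: −675/41 = −16.463
Tm = 81.5 + (-49.8) + 24 − 16.463 = 39.237 → 39.2°C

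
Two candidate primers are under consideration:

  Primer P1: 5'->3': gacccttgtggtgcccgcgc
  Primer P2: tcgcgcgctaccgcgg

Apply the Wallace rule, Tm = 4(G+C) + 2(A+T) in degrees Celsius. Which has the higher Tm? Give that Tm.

Primer P1: A+T=5, G+C=15 → Tm = 2(5)+4(15) = 70°C
Primer P2: A+T=3, G+C=13 → Tm = 2(3)+4(13) = 58°C
70°C vs 58°C → primer P1 is higher.

Primer P1, 70°C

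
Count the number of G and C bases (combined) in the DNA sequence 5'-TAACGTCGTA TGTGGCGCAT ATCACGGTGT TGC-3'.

17

Counting bases: A=6, C=7, T=10, G=10
G+C = 10 + 7 = 17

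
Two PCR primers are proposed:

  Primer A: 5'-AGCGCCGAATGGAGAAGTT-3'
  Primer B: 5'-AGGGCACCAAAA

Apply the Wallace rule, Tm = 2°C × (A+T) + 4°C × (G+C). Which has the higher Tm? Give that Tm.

Primer A, 58°C

Primer A: A+T=9, G+C=10 → Tm = 2(9)+4(10) = 58°C
Primer B: A+T=6, G+C=6 → Tm = 2(6)+4(6) = 36°C
58°C vs 36°C → primer A is higher.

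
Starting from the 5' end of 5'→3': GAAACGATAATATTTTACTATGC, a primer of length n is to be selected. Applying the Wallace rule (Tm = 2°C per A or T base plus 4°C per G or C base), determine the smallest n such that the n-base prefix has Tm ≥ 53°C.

First 21 bases: GAAACGATAATATTTTACTAT → Tm = 50°C (< 53°C)
First 22 bases: GAAACGATAATATTTTACTATG → Tm = 54°C (≥ 53°C)
Each additional base adds 2°C (A/T) or 4°C (G/C), so Tm is non-decreasing in n; n = 22 is the first length to reach 53°C.

n = 22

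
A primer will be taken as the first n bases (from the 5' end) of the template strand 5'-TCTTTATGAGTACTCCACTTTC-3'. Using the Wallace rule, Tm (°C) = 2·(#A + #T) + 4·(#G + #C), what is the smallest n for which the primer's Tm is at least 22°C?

n = 9

First 8 bases: TCTTTATG → Tm = 20°C (< 22°C)
First 9 bases: TCTTTATGA → Tm = 22°C (≥ 22°C)
Since every base adds ≥2°C, Tm only increases with n, so the threshold is first crossed at n = 9.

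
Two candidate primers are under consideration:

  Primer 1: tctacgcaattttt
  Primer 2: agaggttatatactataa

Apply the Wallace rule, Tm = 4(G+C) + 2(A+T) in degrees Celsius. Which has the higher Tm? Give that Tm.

Primer 1: A+T=10, G+C=4 → Tm = 2(10)+4(4) = 36°C
Primer 2: A+T=14, G+C=4 → Tm = 2(14)+4(4) = 44°C
36°C vs 44°C → primer 2 is higher.

Primer 2, 44°C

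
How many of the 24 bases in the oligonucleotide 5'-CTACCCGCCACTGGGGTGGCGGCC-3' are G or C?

C=10, A=2, T=3, G=9
Total G or C: 9 + 10 = 19

19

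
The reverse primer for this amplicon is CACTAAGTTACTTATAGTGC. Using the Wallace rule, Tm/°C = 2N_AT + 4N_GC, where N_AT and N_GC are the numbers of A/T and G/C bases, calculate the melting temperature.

54°C

Counting bases: A=6, C=4, T=7, G=3
AT pairs contribute 13, GC pairs contribute 7.
Tm = 2×13 + 4×7 = 54°C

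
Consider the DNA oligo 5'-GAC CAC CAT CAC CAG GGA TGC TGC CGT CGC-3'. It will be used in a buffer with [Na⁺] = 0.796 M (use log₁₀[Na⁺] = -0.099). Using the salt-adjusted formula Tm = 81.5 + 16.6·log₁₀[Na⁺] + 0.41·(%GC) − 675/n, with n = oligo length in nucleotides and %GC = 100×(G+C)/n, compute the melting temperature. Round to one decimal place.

84.7°C

Length n = 30. T=4, C=12, G=8, A=6
G+C = 20, so %GC = 20/30 × 100 = 66.667%
Salt term: 16.6 × (-0.099) = -1.643
GC term: 0.41 × 66.667 = 27.333; length term: −675/30 = −22.5
Tm = 81.5 + (-1.643) + 27.333 − 22.5 = 84.69 → 84.7°C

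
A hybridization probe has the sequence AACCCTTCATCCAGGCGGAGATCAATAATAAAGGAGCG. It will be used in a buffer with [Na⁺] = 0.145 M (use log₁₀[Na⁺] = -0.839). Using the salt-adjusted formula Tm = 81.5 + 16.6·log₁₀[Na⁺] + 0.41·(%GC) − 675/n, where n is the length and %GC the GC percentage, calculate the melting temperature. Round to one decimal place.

Length n = 38. Base counts: G=9, A=14, T=6, C=9
G+C = 18, so %GC = 18/38 × 100 = 47.368%
Salt term: 16.6 × (-0.839) = -13.927
GC term: 0.41 × 47.368 = 19.421; length term: −675/38 = −17.763
Tm = 81.5 + (-13.927) + 19.421 − 17.763 = 69.231 → 69.2°C

69.2°C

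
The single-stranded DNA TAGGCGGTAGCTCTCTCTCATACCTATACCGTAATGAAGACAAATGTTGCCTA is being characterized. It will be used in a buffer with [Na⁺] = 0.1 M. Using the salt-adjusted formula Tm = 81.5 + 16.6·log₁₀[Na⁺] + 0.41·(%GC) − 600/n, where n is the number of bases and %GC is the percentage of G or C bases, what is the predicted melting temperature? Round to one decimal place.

Length n = 53. Base counts: C=13, G=10, A=15, T=15
G+C = 23, so %GC = 23/53 × 100 = 43.396%
Salt term: 16.6 × (-1) = -16.6
GC term: 0.41 × 43.396 = 17.792; length term: −600/53 = −11.321
Tm = 81.5 + (-16.6) + 17.792 − 11.321 = 71.371 → 71.4°C

71.4°C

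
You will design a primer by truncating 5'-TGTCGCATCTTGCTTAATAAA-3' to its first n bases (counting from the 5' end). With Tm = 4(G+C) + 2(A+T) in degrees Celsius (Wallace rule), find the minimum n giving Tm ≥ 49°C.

First 17 bases: TGTCGCATCTTGCTTAA → Tm = 48°C (< 49°C)
First 18 bases: TGTCGCATCTTGCTTAAT → Tm = 50°C (≥ 49°C)
Each additional base adds 2°C (A/T) or 4°C (G/C), so Tm is non-decreasing in n; n = 18 is the first length to reach 49°C.

n = 18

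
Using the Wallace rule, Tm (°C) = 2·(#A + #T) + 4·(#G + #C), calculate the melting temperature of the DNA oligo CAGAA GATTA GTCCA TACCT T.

58°C

A=7, G=3, T=6, C=5
AT pairs contribute 13, GC pairs contribute 8.
Tm = 2×13 + 4×8 = 58°C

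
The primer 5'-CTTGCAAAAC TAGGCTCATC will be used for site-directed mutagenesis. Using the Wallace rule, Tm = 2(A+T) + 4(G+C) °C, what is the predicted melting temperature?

58°C

Base counts: A=6, G=3, C=6, T=5
So N_AT = 11 and N_GC = 9.
Tm = 2(11) + 4(9) = 22 + 36 = 58°C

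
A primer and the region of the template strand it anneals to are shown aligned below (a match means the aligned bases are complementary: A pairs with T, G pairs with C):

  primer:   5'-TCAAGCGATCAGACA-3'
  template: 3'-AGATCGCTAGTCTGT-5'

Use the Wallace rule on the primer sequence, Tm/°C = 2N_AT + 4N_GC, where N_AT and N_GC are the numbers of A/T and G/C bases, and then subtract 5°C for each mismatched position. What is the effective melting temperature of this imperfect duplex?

39°C

Primer base counts: A=6, T=2, G=3, C=4 → A+T=8, G+C=7
Perfect-match Tm = 2(8) + 4(7) = 16 + 28 = 44°C
Mismatches (positions where the bases are not complementary): 1 (at position 3)
Effective Tm = 44 − 1×5 = 44 − 5 = 39°C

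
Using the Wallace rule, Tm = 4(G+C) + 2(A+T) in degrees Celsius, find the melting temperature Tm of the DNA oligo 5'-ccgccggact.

Base counts: G=3, A=1, T=1, C=5
AT pairs contribute 2, GC pairs contribute 8.
Tm = 2×2 + 4×8 = 36°C

36°C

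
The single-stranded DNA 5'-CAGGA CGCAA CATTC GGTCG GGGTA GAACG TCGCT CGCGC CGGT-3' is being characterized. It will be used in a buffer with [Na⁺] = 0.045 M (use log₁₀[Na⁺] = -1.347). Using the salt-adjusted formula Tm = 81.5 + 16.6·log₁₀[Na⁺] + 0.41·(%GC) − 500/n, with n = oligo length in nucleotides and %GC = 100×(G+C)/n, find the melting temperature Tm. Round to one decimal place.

Length n = 44. Scanning the sequence gives G=16, A=8, C=13, T=7.
G+C = 29, so %GC = 29/44 × 100 = 65.909%
Salt term: 16.6 × (-1.347) = -22.36
GC term: 0.41 × 65.909 = 27.023; length term: −500/44 = −11.364
Tm = 81.5 + (-22.36) + 27.023 − 11.364 = 74.799 → 74.8°C

74.8°C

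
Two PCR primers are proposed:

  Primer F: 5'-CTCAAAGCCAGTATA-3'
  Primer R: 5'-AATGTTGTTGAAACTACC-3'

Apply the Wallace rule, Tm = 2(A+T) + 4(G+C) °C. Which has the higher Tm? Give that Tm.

Primer R, 48°C

Primer F: A+T=9, G+C=6 → Tm = 2(9)+4(6) = 42°C
Primer R: A+T=12, G+C=6 → Tm = 2(12)+4(6) = 48°C
42°C vs 48°C → primer R is higher.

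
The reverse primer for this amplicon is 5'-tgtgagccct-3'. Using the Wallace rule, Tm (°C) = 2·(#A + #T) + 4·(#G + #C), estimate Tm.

C=3, G=3, A=1, T=3
A+T = 4, G+C = 6
Tm = 4·6 + 2·4 = 24 + 8 = 32°C

32°C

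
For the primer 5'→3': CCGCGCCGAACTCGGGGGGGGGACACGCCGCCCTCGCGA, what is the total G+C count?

32

C=16, A=5, T=2, G=16
G+C = 16 + 16 = 32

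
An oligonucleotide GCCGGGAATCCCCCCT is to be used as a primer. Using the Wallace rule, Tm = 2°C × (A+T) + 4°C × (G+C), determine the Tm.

56°C

C=8, T=2, G=4, A=2
So N_AT = 4 and N_GC = 12.
Tm = 2×4 + 4×12 = 56°C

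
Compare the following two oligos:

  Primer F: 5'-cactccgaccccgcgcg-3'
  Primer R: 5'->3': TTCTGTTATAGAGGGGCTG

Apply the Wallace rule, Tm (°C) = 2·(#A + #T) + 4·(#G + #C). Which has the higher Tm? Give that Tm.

Primer F: A+T=3, G+C=14 → Tm = 2(3)+4(14) = 62°C
Primer R: A+T=10, G+C=9 → Tm = 2(10)+4(9) = 56°C
62°C vs 56°C → primer F is higher.

Primer F, 62°C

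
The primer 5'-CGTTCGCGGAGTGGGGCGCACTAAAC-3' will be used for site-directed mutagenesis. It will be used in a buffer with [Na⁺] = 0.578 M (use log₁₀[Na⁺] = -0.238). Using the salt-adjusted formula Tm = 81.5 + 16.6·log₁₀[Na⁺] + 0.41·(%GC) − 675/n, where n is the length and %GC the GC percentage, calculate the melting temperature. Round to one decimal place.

Length n = 26. Scanning the sequence gives C=7, A=5, T=4, G=10.
G+C = 17, so %GC = 17/26 × 100 = 65.385%
Salt term: 16.6 × (-0.238) = -3.951
GC term: 0.41 × 65.385 = 26.808; length term: −675/26 = −25.962
Tm = 81.5 + (-3.951) + 26.808 − 25.962 = 78.395 → 78.4°C

78.4°C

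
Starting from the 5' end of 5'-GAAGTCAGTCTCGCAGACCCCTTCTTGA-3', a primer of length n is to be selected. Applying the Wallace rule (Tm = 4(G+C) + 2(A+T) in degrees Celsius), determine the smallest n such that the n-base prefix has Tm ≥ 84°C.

n = 27

First 26 bases: GAAGTCAGTCTCGCAGACCCCTTCTT → Tm = 80°C (< 84°C)
First 27 bases: GAAGTCAGTCTCGCAGACCCCTTCTTG → Tm = 84°C (≥ 84°C)
Since every base adds ≥2°C, Tm only increases with n, so the threshold is first crossed at n = 27.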